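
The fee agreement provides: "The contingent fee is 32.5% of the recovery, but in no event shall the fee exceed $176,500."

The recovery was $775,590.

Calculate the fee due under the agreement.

$176,500.00

32.5% of $775,590 = $252,066.75
That exceeds the $176,500 cap, so the fee is capped at $176,500.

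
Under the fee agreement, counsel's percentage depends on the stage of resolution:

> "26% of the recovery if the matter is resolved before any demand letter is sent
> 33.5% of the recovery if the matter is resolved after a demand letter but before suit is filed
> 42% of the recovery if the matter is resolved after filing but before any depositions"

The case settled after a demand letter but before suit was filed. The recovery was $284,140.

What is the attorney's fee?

$95,186.90

The matter settled after a demand letter but before suit was filed, so the 33.5% rate applies.
$284,140 × 33.5% = $95,186.90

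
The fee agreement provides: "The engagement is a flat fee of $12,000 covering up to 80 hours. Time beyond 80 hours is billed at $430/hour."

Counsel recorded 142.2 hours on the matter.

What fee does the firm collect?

$38,746.00

Flat fee: $12,000.00
Excess hours: 142.2 − 80 = 62.2
Overrun: 62.2 × $430 = $26,746.00
Total: $12,000.00 + $26,746.00 = $38,746.00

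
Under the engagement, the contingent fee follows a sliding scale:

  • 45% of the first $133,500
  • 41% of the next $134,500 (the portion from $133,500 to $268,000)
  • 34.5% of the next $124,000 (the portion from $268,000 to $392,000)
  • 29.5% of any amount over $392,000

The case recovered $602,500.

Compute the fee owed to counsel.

$220,097.50

First $133,500 at 45% = $60,075.00
Next $134,500 at 41% = $55,145.00
Next $124,000 at 34.5% = $42,780.00
Remaining $210,500 at 29.5% = $62,097.50
Fee: $60,075.00 + $55,145.00 + $42,780.00 + $62,097.50 = $220,097.50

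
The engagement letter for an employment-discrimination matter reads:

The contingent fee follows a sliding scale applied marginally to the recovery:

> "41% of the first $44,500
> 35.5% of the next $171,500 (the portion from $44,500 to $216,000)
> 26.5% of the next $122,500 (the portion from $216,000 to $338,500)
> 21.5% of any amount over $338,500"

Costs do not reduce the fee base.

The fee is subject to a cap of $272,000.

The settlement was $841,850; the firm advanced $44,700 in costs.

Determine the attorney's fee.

$219,810.25

Fee base is the gross recovery, $841,850; costs are reimbursed separately.
First $44,500 at 41% = $18,245.00
Next $171,500 at 35.5% = $60,882.50
Next $122,500 at 26.5% = $32,462.50
Remaining $503,350 at 21.5% = $108,220.25
Fee: $18,245.00 + $60,882.50 + $32,462.50 + $108,220.25 = $219,810.25
$219,810.25 is under the $272,000 cap.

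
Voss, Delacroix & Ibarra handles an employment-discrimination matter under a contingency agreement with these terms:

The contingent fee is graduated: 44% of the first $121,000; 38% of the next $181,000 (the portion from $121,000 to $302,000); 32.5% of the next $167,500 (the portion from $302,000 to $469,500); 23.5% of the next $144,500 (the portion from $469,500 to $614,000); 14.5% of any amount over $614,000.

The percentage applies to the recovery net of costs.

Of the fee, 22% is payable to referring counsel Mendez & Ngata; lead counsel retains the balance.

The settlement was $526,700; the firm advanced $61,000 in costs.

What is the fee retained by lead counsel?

$136,673.55

Fee base (net of costs): $526,700 − $61,000 = $465,700
First $121,000 at 44% = $53,240.00
Next $181,000 at 38% = $68,780.00
Remaining $163,700 at 32.5% = $53,202.50
Fee: $53,240.00 + $68,780.00 + $53,202.50 = $175,222.50
Referral share: 22% of $175,222.50 = $38,548.95; lead counsel retains $175,222.50 − $38,548.95 = $136,673.55.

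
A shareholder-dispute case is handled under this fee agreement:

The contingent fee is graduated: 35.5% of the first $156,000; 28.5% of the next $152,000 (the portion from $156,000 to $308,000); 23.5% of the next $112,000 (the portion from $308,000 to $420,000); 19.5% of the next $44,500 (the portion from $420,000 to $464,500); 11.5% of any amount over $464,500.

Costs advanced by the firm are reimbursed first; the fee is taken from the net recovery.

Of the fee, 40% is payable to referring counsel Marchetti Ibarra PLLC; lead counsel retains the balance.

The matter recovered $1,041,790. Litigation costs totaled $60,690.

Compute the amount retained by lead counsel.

$115,863.90

Fee base (net of costs): $1,041,790 − $60,690 = $981,100
First $156,000 at 35.5% = $55,380.00
Next $152,000 at 28.5% = $43,320.00
Next $112,000 at 23.5% = $26,320.00
Next $44,500 at 19.5% = $8,677.50
Remaining $516,600 at 11.5% = $59,409.00
Fee: $55,380.00 + $43,320.00 + $26,320.00 + $8,677.50 + $59,409.00 = $193,106.50
Referral share: 40% of $193,106.50 = $77,242.60; lead counsel retains $193,106.50 − $77,242.60 = $115,863.90.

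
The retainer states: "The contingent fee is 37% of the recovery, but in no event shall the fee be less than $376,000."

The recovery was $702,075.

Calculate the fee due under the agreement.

37% of $702,075 = $259,767.75
That is below the $376,000 minimum, so the minimum applies.

$376,000.00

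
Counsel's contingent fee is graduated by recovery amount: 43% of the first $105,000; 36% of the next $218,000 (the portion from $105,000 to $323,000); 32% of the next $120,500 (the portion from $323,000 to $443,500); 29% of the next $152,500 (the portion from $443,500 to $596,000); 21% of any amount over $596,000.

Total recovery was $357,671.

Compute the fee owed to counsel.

$134,724.72

First $105,000 at 43% = $45,150.00
Next $218,000 at 36% = $78,480.00
Remaining $34,671 at 32% = $11,094.72
Fee: $45,150.00 + $78,480.00 + $11,094.72 = $134,724.72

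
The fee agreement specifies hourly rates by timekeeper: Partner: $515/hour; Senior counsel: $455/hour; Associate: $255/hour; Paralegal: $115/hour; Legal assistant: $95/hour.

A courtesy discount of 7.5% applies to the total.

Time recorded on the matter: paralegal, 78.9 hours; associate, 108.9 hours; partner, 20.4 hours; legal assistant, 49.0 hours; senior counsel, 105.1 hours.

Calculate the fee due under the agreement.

Partner: 20.4 × $515 = $10,506.00
Senior counsel: 105.1 × $455 = $47,820.50
Associate: 108.9 × $255 = $27,769.50
Paralegal: 78.9 × $115 = $9,073.50
Legal assistant: 49.0 × $95 = $4,655.00
Subtotal: $99,824.50
Less 7.5% discount: −$7,486.84
Total: $99,824.50 − $7,486.84 = $92,337.66

$92,337.66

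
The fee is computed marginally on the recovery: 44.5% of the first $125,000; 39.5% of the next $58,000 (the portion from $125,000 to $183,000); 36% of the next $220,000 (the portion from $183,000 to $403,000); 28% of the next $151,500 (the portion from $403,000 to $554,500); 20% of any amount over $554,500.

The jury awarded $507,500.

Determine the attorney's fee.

First $125,000 at 44.5% = $55,625.00
Next $58,000 at 39.5% = $22,910.00
Next $220,000 at 36% = $79,200.00
Remaining $104,500 at 28% = $29,260.00
Fee: $55,625.00 + $22,910.00 + $79,200.00 + $29,260.00 = $186,995.00

$186,995.00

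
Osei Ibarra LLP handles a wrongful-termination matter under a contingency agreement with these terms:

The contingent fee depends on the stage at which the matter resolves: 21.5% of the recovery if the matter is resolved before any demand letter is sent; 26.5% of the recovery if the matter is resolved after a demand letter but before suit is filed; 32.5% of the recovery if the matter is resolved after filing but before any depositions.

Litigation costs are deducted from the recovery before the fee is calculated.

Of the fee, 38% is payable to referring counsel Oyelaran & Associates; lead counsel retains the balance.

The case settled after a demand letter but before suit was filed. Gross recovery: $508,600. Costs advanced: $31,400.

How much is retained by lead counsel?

$78,403.96

Fee base (net of costs): $508,600 − $31,400 = $477,200
The matter settled after a demand letter but before suit was filed, so the 26.5% rate applies.
$477,200 × 26.5% = $126,458.00
Referral share: 38% of $126,458.00 = $48,054.04; lead counsel retains $126,458.00 − $48,054.04 = $78,403.96.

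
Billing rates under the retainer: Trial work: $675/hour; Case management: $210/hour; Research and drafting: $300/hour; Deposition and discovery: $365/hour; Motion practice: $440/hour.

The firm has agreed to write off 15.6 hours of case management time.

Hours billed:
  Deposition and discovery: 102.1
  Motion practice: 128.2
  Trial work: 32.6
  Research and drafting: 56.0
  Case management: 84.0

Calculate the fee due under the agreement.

Trial work: 32.6 × $675 = $22,005.00
Case management: 84.0 × $210 = $17,640.00
Research and drafting: 56.0 × $300 = $16,800.00
Deposition and discovery: 102.1 × $365 = $37,266.50
Motion practice: 128.2 × $440 = $56,408.00
Subtotal: $150,119.50
Write-off: 15.6 × $210 = $3,276.00
Total: $150,119.50 − $3,276.00 = $146,843.50

$146,843.50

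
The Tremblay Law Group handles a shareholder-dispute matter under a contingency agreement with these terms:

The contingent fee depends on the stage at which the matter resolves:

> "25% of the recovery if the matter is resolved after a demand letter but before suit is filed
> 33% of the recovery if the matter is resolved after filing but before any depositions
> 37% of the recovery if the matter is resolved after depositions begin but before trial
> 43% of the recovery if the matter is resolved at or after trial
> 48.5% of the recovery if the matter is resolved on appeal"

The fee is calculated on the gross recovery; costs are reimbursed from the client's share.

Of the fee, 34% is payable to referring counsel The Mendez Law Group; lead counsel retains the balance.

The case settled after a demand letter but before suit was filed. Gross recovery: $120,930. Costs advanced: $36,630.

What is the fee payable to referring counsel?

$10,279.05

Fee base is the gross recovery, $120,930; costs are reimbursed separately.
The matter settled after a demand letter but before suit was filed, so the 25% rate applies.
$120,930 × 25% = $30,232.50
Referral share: 34% of $30,232.50 = $10,279.05; lead counsel retains $30,232.50 − $10,279.05 = $19,953.45.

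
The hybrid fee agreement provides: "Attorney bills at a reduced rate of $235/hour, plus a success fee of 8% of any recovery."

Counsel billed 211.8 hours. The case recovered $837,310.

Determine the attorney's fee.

$116,757.80

Hourly: 211.8 × $235 = $49,773.00
Success fee: 8% of $837,310 = $66,984.80
Total: $49,773.00 + $66,984.80 = $116,757.80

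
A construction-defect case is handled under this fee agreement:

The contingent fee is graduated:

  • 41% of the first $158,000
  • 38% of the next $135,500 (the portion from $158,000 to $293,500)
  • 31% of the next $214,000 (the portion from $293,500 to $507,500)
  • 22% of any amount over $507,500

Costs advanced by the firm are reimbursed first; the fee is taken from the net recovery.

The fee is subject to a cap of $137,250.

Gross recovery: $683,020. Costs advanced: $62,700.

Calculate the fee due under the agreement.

$137,250.00

Fee base (net of costs): $683,020 − $62,700 = $620,320
First $158,000 at 41% = $64,780.00
Next $135,500 at 38% = $51,490.00
Next $214,000 at 31% = $66,340.00
Remaining $112,820 at 22% = $24,820.40
Fee: $64,780.00 + $51,490.00 + $66,340.00 + $24,820.40 = $207,430.40
$207,430.40 exceeds the $137,250 cap, so the fee is capped at $137,250.00.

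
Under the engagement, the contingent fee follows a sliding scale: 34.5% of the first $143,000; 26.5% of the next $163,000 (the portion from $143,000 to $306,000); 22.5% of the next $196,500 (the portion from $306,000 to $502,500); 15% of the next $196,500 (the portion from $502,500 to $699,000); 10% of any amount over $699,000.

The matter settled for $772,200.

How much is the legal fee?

First $143,000 at 34.5% = $49,335.00
Next $163,000 at 26.5% = $43,195.00
Next $196,500 at 22.5% = $44,212.50
Next $196,500 at 15% = $29,475.00
Remaining $73,200 at 10% = $7,320.00
Fee: $49,335.00 + $43,195.00 + $44,212.50 + $29,475.00 + $7,320.00 = $173,537.50

$173,537.50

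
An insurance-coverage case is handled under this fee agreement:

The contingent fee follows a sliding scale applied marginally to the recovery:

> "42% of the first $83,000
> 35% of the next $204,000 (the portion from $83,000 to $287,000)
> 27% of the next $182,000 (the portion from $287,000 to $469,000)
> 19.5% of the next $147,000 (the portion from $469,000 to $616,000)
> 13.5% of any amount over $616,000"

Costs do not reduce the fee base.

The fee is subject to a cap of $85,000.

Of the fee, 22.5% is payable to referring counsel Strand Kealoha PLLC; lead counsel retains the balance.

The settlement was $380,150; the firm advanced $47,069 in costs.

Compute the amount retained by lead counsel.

$65,875.00

Fee base is the gross recovery, $380,150; costs are reimbursed separately.
First $83,000 at 42% = $34,860.00
Next $204,000 at 35% = $71,400.00
Remaining $93,150 at 27% = $25,150.50
Fee: $34,860.00 + $71,400.00 + $25,150.50 = $131,410.50
$131,410.50 exceeds the $85,000 cap, so the fee is capped at $85,000.00.
Referral share: 22.5% of $85,000.00 = $19,125.00; lead counsel retains $85,000.00 − $19,125.00 = $65,875.00.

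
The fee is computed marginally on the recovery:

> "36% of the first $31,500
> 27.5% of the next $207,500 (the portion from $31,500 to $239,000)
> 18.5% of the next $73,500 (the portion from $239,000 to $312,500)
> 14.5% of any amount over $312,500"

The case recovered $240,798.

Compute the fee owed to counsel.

$68,735.13

First $31,500 at 36% = $11,340.00
Next $207,500 at 27.5% = $57,062.50
Remaining $1,798 at 18.5% = $332.63
Fee: $11,340.00 + $57,062.50 + $332.63 = $68,735.13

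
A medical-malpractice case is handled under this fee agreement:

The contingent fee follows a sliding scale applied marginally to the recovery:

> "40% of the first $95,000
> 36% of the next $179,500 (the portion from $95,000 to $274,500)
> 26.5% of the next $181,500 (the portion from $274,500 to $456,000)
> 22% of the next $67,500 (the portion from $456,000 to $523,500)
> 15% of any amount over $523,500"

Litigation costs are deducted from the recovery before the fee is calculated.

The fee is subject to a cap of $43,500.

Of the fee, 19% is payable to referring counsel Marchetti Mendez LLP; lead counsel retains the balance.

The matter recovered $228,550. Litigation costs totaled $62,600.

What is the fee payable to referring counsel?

Fee base (net of costs): $228,550 − $62,600 = $165,950
First $95,000 at 40% = $38,000.00
Remaining $70,950 at 36% = $25,542.00
Fee: $38,000.00 + $25,542.00 = $63,542.00
$63,542.00 exceeds the $43,500 cap, so the fee is capped at $43,500.00.
Referral share: 19% of $43,500.00 = $8,265.00; lead counsel retains $43,500.00 − $8,265.00 = $35,235.00.

$8,265.00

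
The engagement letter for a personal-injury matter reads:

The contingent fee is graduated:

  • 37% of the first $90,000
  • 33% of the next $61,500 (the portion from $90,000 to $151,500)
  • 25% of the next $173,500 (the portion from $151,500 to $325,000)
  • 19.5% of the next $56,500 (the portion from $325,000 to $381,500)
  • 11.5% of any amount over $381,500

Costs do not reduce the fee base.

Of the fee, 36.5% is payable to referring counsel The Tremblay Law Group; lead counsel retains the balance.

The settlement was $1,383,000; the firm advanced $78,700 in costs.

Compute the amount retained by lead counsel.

$141,706.60

Fee base is the gross recovery, $1,383,000; costs are reimbursed separately.
First $90,000 at 37% = $33,300.00
Next $61,500 at 33% = $20,295.00
Next $173,500 at 25% = $43,375.00
Next $56,500 at 19.5% = $11,017.50
Remaining $1,001,500 at 11.5% = $115,172.50
Fee: $33,300.00 + $20,295.00 + $43,375.00 + $11,017.50 + $115,172.50 = $223,160.00
Referral share: 36.5% of $223,160.00 = $81,453.40; lead counsel retains $223,160.00 − $81,453.40 = $141,706.60.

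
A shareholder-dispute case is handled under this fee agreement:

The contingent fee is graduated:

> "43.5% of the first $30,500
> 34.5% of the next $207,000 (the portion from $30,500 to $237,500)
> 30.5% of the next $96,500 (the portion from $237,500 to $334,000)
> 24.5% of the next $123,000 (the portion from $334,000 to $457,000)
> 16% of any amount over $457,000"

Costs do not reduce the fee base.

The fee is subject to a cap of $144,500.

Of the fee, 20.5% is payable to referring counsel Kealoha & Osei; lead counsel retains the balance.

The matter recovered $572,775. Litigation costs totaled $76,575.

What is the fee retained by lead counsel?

$114,877.50

Fee base is the gross recovery, $572,775; costs are reimbursed separately.
First $30,500 at 43.5% = $13,267.50
Next $207,000 at 34.5% = $71,415.00
Next $96,500 at 30.5% = $29,432.50
Next $123,000 at 24.5% = $30,135.00
Remaining $115,775 at 16% = $18,524.00
Fee: $13,267.50 + $71,415.00 + $29,432.50 + $30,135.00 + $18,524.00 = $162,774.00
$162,774.00 exceeds the $144,500 cap, so the fee is capped at $144,500.00.
Referral share: 20.5% of $144,500.00 = $29,622.50; lead counsel retains $144,500.00 − $29,622.50 = $114,877.50.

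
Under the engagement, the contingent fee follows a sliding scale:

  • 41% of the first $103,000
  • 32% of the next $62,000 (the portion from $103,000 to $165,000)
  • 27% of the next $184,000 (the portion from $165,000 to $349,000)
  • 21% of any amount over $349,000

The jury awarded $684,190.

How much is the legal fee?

$182,139.90

First $103,000 at 41% = $42,230.00
Next $62,000 at 32% = $19,840.00
Next $184,000 at 27% = $49,680.00
Remaining $335,190 at 21% = $70,389.90
Fee: $42,230.00 + $19,840.00 + $49,680.00 + $70,389.90 = $182,139.90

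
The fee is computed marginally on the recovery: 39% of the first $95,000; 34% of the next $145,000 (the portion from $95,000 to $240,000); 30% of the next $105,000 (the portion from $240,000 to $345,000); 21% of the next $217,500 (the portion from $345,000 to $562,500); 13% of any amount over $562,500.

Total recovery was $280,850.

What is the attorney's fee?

$98,605.00

First $95,000 at 39% = $37,050.00
Next $145,000 at 34% = $49,300.00
Remaining $40,850 at 30% = $12,255.00
Fee: $37,050.00 + $49,300.00 + $12,255.00 = $98,605.00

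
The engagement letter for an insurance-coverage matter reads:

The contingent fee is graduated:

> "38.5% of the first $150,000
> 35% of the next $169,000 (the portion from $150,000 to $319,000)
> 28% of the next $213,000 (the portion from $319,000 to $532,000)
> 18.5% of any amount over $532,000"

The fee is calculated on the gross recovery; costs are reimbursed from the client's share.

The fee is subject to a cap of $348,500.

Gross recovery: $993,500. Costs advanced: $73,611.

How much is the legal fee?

$261,917.50

Fee base is the gross recovery, $993,500; costs are reimbursed separately.
First $150,000 at 38.5% = $57,750.00
Next $169,000 at 35% = $59,150.00
Next $213,000 at 28% = $59,640.00
Remaining $461,500 at 18.5% = $85,377.50
Fee: $57,750.00 + $59,150.00 + $59,640.00 + $85,377.50 = $261,917.50
$261,917.50 is under the $348,500 cap.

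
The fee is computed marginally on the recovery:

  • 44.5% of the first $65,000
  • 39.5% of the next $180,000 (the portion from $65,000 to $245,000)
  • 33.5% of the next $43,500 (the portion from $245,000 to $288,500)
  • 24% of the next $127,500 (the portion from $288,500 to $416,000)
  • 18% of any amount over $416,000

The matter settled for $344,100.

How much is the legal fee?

First $65,000 at 44.5% = $28,925.00
Next $180,000 at 39.5% = $71,100.00
Next $43,500 at 33.5% = $14,572.50
Remaining $55,600 at 24% = $13,344.00
Fee: $28,925.00 + $71,100.00 + $14,572.50 + $13,344.00 = $127,941.50

$127,941.50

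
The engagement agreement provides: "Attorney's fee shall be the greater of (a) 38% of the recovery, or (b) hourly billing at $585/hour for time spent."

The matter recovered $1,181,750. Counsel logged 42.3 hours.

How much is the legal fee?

$449,065.00

(a) 38% of $1,181,750 = $449,065.00
(b) 42.3 × $585 = $24,745.50
The greater is (a): $449,065.00.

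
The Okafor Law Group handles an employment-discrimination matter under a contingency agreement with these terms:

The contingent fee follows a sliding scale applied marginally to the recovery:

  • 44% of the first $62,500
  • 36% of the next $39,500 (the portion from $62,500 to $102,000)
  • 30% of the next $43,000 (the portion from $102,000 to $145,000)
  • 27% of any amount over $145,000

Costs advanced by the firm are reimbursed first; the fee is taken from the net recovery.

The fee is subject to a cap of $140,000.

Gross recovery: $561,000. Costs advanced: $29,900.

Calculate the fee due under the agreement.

Fee base (net of costs): $561,000 − $29,900 = $531,100
First $62,500 at 44% = $27,500.00
Next $39,500 at 36% = $14,220.00
Next $43,000 at 30% = $12,900.00
Remaining $386,100 at 27% = $104,247.00
Fee: $27,500.00 + $14,220.00 + $12,900.00 + $104,247.00 = $158,867.00
$158,867.00 exceeds the $140,000 cap, so the fee is capped at $140,000.00.

$140,000.00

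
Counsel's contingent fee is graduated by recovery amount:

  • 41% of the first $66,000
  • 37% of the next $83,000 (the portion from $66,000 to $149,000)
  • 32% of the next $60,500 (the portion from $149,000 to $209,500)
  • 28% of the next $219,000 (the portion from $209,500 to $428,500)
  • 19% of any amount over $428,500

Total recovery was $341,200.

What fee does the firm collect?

First $66,000 at 41% = $27,060.00
Next $83,000 at 37% = $30,710.00
Next $60,500 at 32% = $19,360.00
Remaining $131,700 at 28% = $36,876.00
Fee: $27,060.00 + $30,710.00 + $19,360.00 + $36,876.00 = $114,006.00

$114,006.00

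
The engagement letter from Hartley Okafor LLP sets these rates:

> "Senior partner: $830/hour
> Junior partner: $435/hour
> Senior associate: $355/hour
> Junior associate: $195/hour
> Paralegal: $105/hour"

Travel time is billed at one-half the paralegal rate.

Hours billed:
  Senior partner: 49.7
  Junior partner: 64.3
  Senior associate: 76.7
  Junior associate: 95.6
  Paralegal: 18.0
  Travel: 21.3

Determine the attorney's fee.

Senior partner: 49.7 × $830 = $41,251.00
Junior partner: 64.3 × $435 = $27,970.50
Senior associate: 76.7 × $355 = $27,228.50
Junior associate: 95.6 × $195 = $18,642.00
Paralegal: 18.0 × $105 = $1,890.00
Subtotal: $41,251.00 + $27,970.50 + $27,228.50 + $18,642.00 + $1,890.00 = $116,982.00
Travel: 21.3 × ($105 ÷ 2) = 21.3 × $52.50 = $1,118.25
Total: $116,982.00 + $1,118.25 = $118,100.25

$118,100.25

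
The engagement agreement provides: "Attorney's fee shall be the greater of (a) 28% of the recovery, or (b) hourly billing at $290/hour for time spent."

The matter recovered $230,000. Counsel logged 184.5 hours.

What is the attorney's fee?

$64,400.00

(a) 28% of $230,000 = $64,400.00
(b) 184.5 × $290 = $53,505.00
The greater is (a): $64,400.00.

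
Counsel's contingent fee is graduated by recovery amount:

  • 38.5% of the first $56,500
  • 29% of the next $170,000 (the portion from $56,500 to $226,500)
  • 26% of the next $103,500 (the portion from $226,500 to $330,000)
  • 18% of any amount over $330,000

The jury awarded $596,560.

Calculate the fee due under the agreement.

$145,943.30

First $56,500 at 38.5% = $21,752.50
Next $170,000 at 29% = $49,300.00
Next $103,500 at 26% = $26,910.00
Remaining $266,560 at 18% = $47,980.80
Fee: $21,752.50 + $49,300.00 + $26,910.00 + $47,980.80 = $145,943.30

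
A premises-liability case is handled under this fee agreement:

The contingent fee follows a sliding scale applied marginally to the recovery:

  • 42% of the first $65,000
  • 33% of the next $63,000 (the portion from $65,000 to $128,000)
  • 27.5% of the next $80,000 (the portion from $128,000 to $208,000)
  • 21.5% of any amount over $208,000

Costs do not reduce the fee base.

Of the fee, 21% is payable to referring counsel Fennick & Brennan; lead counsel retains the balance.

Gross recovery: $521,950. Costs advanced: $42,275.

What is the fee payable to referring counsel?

$28,893.74

Fee base is the gross recovery, $521,950; costs are reimbursed separately.
First $65,000 at 42% = $27,300.00
Next $63,000 at 33% = $20,790.00
Next $80,000 at 27.5% = $22,000.00
Remaining $313,950 at 21.5% = $67,499.25
Fee: $27,300.00 + $20,790.00 + $22,000.00 + $67,499.25 = $137,589.25
Referral share: 21% of $137,589.25 = $28,893.74; lead counsel retains $137,589.25 − $28,893.74 = $108,695.51.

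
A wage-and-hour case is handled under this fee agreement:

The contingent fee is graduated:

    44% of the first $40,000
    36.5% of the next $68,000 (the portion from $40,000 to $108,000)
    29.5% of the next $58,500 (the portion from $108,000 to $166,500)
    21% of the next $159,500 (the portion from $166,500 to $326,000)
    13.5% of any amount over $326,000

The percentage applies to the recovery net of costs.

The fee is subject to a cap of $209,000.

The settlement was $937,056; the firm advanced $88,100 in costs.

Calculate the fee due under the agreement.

Fee base (net of costs): $937,056 − $88,100 = $848,956
First $40,000 at 44% = $17,600.00
Next $68,000 at 36.5% = $24,820.00
Next $58,500 at 29.5% = $17,257.50
Next $159,500 at 21% = $33,495.00
Remaining $522,956 at 13.5% = $70,599.06
Fee: $17,600.00 + $24,820.00 + $17,257.50 + $33,495.00 + $70,599.06 = $163,771.56
$163,771.56 is under the $209,000 cap.

$163,771.56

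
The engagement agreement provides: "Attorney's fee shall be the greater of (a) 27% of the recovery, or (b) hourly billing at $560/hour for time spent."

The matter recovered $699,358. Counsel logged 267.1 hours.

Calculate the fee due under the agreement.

(a) 27% of $699,358 = $188,826.66
(b) 267.1 × $560 = $149,576.00
The greater is (a): $188,826.66.

$188,826.66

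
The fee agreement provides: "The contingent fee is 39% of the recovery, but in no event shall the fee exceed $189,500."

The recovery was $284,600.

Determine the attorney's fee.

$110,994.00

39% of $284,600 = $110,994.00
That is under the $189,500 cap.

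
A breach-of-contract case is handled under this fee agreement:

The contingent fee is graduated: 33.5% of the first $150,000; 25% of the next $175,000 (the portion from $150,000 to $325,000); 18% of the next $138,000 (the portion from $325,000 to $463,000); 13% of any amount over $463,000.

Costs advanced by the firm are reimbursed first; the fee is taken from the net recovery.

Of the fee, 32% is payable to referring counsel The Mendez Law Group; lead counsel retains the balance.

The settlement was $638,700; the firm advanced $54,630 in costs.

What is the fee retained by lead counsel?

Fee base (net of costs): $638,700 − $54,630 = $584,070
First $150,000 at 33.5% = $50,250.00
Next $175,000 at 25% = $43,750.00
Next $138,000 at 18% = $24,840.00
Remaining $121,070 at 13% = $15,739.10
Fee: $50,250.00 + $43,750.00 + $24,840.00 + $15,739.10 = $134,579.10
Referral share: 32% of $134,579.10 = $43,065.31; lead counsel retains $134,579.10 − $43,065.31 = $91,513.79.

$91,513.79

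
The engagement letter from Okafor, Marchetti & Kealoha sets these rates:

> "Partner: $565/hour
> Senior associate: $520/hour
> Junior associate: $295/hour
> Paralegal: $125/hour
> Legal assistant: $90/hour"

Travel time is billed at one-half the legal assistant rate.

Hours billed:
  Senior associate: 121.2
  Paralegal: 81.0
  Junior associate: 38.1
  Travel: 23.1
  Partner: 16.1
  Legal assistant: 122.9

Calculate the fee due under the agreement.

Partner: 16.1 × $565 = $9,096.50
Senior associate: 121.2 × $520 = $63,024.00
Junior associate: 38.1 × $295 = $11,239.50
Paralegal: 81.0 × $125 = $10,125.00
Legal assistant: 122.9 × $90 = $11,061.00
Subtotal: $9,096.50 + $63,024.00 + $11,239.50 + $10,125.00 + $11,061.00 = $104,546.00
Travel: 23.1 × ($90 ÷ 2) = 23.1 × $45.00 = $1,039.50
Total: $104,546.00 + $1,039.50 = $105,585.50

$105,585.50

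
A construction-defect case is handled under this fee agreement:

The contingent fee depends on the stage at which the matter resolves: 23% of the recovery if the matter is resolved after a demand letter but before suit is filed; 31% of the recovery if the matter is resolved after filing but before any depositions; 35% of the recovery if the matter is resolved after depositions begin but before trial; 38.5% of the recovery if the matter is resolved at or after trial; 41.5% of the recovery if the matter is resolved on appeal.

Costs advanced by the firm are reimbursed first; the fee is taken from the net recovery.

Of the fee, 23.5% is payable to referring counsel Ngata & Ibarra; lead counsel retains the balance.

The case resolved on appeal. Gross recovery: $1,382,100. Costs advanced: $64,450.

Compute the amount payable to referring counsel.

$128,503.82

Fee base (net of costs): $1,382,100 − $64,450 = $1,317,650
The matter resolved on appeal, so the 41.5% rate applies.
$1,317,650 × 41.5% = $546,824.75
Referral share: 23.5% of $546,824.75 = $128,503.82; lead counsel retains $546,824.75 − $128,503.82 = $418,320.93.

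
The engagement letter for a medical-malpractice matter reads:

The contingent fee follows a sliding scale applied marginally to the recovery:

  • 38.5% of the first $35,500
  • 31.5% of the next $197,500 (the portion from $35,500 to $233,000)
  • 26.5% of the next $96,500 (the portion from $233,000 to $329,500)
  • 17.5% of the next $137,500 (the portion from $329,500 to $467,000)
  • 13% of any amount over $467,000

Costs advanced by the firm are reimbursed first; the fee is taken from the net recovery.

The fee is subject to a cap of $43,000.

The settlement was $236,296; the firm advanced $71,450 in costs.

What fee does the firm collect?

$43,000.00

Fee base (net of costs): $236,296 − $71,450 = $164,846
First $35,500 at 38.5% = $13,667.50
Remaining $129,346 at 31.5% = $40,743.99
Fee: $13,667.50 + $40,743.99 = $54,411.49
$54,411.49 exceeds the $43,000 cap, so the fee is capped at $43,000.00.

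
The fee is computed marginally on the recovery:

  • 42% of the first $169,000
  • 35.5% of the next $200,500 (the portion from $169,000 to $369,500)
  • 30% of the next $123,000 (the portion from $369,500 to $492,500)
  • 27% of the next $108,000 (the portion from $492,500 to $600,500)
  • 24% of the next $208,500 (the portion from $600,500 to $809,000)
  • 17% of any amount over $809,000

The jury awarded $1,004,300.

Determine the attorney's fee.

$291,458.50

First $169,000 at 42% = $70,980.00
Next $200,500 at 35.5% = $71,177.50
Next $123,000 at 30% = $36,900.00
Next $108,000 at 27% = $29,160.00
Next $208,500 at 24% = $50,040.00
Remaining $195,300 at 17% = $33,201.00
Fee: $70,980.00 + $71,177.50 + $36,900.00 + $29,160.00 + $50,040.00 + $33,201.00 = $291,458.50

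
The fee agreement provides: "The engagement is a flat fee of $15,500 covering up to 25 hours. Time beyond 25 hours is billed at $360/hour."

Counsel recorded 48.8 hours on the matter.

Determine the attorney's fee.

Flat fee: $15,500.00
Excess hours: 48.8 − 25 = 23.8
Overrun: 23.8 × $360 = $8,568.00
Total: $15,500.00 + $8,568.00 = $24,068.00

$24,068.00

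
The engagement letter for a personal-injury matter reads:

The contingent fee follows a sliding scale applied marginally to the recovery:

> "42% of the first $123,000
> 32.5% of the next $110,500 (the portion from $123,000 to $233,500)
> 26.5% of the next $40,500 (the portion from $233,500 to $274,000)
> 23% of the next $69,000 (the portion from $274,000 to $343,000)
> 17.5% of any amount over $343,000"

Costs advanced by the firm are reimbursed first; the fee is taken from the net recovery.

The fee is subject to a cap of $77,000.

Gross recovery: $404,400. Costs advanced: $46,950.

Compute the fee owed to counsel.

Fee base (net of costs): $404,400 − $46,950 = $357,450
First $123,000 at 42% = $51,660.00
Next $110,500 at 32.5% = $35,912.50
Next $40,500 at 26.5% = $10,732.50
Next $69,000 at 23% = $15,870.00
Remaining $14,450 at 17.5% = $2,528.75
Fee: $51,660.00 + $35,912.50 + $10,732.50 + $15,870.00 + $2,528.75 = $116,703.75
$116,703.75 exceeds the $77,000 cap, so the fee is capped at $77,000.00.

$77,000.00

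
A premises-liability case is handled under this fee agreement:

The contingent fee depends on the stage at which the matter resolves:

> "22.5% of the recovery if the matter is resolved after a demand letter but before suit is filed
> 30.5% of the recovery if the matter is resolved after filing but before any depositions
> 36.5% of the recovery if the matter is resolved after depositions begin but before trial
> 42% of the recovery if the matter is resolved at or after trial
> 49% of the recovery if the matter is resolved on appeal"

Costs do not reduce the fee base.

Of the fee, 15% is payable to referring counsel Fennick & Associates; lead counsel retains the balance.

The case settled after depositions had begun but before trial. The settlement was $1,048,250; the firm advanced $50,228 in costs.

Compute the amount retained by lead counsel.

$325,219.56

Fee base is the gross recovery, $1,048,250; costs are reimbursed separately.
The matter settled after depositions had begun but before trial, so the 36.5% rate applies.
$1,048,250 × 36.5% = $382,611.25
Referral share: 15% of $382,611.25 = $57,391.69; lead counsel retains $382,611.25 − $57,391.69 = $325,219.56.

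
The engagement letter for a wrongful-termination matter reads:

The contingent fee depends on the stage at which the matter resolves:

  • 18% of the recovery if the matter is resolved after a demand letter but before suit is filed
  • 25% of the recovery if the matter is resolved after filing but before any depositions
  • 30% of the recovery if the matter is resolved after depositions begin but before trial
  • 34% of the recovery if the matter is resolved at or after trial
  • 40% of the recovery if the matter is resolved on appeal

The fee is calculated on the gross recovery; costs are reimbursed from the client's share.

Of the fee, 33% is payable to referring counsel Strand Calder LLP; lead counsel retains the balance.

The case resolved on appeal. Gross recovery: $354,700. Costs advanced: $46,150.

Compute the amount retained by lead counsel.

Fee base is the gross recovery, $354,700; costs are reimbursed separately.
The matter resolved on appeal, so the 40% rate applies.
$354,700 × 40% = $141,880.00
Referral share: 33% of $141,880.00 = $46,820.40; lead counsel retains $141,880.00 − $46,820.40 = $95,059.60.

$95,059.60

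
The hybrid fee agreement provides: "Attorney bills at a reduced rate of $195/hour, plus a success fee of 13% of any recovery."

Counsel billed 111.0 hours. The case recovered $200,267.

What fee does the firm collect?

Hourly: 111.0 × $195 = $21,645.00
Success fee: 13% of $200,267 = $26,034.71
Total: $21,645.00 + $26,034.71 = $47,679.71

$47,679.71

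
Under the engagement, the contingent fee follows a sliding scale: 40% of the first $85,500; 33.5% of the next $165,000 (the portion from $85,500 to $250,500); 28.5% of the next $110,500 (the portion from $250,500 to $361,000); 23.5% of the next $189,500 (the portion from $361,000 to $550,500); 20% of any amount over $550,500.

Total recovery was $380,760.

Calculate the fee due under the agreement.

First $85,500 at 40% = $34,200.00
Next $165,000 at 33.5% = $55,275.00
Next $110,500 at 28.5% = $31,492.50
Remaining $19,760 at 23.5% = $4,643.60
Fee: $34,200.00 + $55,275.00 + $31,492.50 + $4,643.60 = $125,611.10

$125,611.10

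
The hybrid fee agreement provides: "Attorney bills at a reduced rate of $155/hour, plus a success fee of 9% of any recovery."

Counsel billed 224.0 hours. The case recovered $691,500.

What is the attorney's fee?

Hourly: 224.0 × $155 = $34,720.00
Success fee: 9% of $691,500 = $62,235.00
Total: $34,720.00 + $62,235.00 = $96,955.00

$96,955.00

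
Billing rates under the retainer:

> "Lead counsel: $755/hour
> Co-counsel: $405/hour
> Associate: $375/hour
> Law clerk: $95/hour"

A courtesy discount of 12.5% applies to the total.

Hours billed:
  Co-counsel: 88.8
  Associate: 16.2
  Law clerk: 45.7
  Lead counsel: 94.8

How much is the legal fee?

$103,210.19

Lead counsel: 94.8 × $755 = $71,574.00
Co-counsel: 88.8 × $405 = $35,964.00
Associate: 16.2 × $375 = $6,075.00
Law clerk: 45.7 × $95 = $4,341.50
Subtotal: $117,954.50
Less 12.5% discount: −$14,744.31
Total: $117,954.50 − $14,744.31 = $103,210.19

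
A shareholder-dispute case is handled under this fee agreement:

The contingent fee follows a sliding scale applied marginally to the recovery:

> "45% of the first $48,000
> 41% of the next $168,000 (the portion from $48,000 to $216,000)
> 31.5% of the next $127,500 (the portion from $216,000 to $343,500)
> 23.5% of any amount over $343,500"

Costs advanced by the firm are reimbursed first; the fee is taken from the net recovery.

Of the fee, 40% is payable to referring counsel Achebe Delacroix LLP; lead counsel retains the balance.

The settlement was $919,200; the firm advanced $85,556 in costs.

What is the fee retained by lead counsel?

Fee base (net of costs): $919,200 − $85,556 = $833,644
First $48,000 at 45% = $21,600.00
Next $168,000 at 41% = $68,880.00
Next $127,500 at 31.5% = $40,162.50
Remaining $490,144 at 23.5% = $115,183.84
Fee: $21,600.00 + $68,880.00 + $40,162.50 + $115,183.84 = $245,826.34
Referral share: 40% of $245,826.34 = $98,330.54; lead counsel retains $245,826.34 − $98,330.54 = $147,495.80.

$147,495.80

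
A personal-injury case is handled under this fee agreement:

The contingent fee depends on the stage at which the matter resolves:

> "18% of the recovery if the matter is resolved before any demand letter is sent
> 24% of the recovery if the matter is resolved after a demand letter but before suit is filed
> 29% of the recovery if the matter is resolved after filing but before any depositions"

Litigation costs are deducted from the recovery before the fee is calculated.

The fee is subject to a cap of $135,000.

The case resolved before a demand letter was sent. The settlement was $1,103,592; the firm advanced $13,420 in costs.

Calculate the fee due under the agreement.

$135,000.00

Fee base (net of costs): $1,103,592 − $13,420 = $1,090,172
The matter resolved before a demand letter was sent, so the 18% rate applies.
$1,090,172 × 18% = $196,230.96
$196,230.96 exceeds the $135,000 cap, so the fee is capped at $135,000.00.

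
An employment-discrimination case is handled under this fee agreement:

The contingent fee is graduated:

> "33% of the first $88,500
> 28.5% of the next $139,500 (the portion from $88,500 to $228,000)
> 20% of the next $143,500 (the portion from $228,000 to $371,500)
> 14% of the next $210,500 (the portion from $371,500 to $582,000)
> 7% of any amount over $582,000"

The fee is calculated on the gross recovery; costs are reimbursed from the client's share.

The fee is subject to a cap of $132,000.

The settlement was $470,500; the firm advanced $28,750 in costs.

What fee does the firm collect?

$111,522.50

Fee base is the gross recovery, $470,500; costs are reimbursed separately.
First $88,500 at 33% = $29,205.00
Next $139,500 at 28.5% = $39,757.50
Next $143,500 at 20% = $28,700.00
Remaining $99,000 at 14% = $13,860.00
Fee: $29,205.00 + $39,757.50 + $28,700.00 + $13,860.00 = $111,522.50
$111,522.50 is under the $132,000 cap.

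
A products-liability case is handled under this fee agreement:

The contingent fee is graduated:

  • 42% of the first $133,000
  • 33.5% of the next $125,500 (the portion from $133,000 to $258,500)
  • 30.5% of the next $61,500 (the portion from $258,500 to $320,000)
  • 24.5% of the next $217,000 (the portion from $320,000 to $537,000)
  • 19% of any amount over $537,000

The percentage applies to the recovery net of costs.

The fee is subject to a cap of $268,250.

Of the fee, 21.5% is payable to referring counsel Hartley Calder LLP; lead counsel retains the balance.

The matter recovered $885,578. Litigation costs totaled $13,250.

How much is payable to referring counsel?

$50,210.52

Fee base (net of costs): $885,578 − $13,250 = $872,328
First $133,000 at 42% = $55,860.00
Next $125,500 at 33.5% = $42,042.50
Next $61,500 at 30.5% = $18,757.50
Next $217,000 at 24.5% = $53,165.00
Remaining $335,328 at 19% = $63,712.32
Fee: $55,860.00 + $42,042.50 + $18,757.50 + $53,165.00 + $63,712.32 = $233,537.32
$233,537.32 is under the $268,250 cap.
Referral share: 21.5% of $233,537.32 = $50,210.52; lead counsel retains $233,537.32 − $50,210.52 = $183,326.80.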